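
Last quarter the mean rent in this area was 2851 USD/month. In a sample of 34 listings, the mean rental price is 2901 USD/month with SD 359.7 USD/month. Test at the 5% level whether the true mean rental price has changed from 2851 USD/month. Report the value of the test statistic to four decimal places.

H0: μ = 2851; H1: μ ≠ 2851 (one-sample t-test, two-sided).
t = (x̄ − μ₀)/(s/√n) = (2901 − 2851)/(359.7/√34) = 0.8105
df = n − 1 = 33
Two-sided p-value ≈ 0.423
Since p ≈ 0.423 > α = 0.05, fail to reject H0; the data do not provide sufficient evidence against H0.

0.8105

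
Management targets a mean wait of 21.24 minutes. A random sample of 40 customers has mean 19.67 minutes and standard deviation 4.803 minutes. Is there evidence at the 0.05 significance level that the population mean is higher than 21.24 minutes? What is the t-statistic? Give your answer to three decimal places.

-2.067

H0: μ = 21.24; H1: μ > 21.24 (one-sample t-test, right-tailed).
t = (x̄ − μ₀)/(s/√n) = (19.67 − 21.24)/(4.803/√40) = -2.067
df = n − 1 = 39
p-value = P(T ≥ -2.067) ≈ 0.9773
Since p ≈ 0.9773 > α = 0.05, fail to reject H0; the evidence is not statistically significant.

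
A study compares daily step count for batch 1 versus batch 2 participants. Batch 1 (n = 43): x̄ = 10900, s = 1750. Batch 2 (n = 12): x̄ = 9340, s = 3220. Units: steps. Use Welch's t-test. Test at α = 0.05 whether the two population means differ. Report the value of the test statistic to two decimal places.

1.61

Let group 1 = batch 1, group 2 = batch 2. H0: μ_1 = μ_2; H1: μ_1 ≠ μ_2 (Welch's two-sample t-test, two-sided).
t = (x̄_1 − x̄_2)/√(s_1²/n_1 + s_2²/n_2) = (10900 − 9340)/√(1750²/43 + 3220²/12) = 1.61
Welch–Satterthwaite df ≈ 12.87
Two-sided p-value ≈ 0.1310
Since p ≈ 0.1310 > α = 0.05, fail to reject H0; the data do not provide sufficient evidence against H0.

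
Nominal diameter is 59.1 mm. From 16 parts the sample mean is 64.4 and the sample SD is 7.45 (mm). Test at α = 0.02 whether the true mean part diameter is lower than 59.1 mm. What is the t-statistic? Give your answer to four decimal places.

2.8456

H0: μ = 59.1; H1: μ < 59.1 (one-sample t-test, left-tailed).
t = (x̄ − μ₀)/(s/√n) = (64.4 − 59.1)/(7.45/√16) = 2.8456
df = n − 1 = 15
p-value = P(T ≤ 2.8456) ≈ 0.9939
Since p ≈ 0.9939 > α = 0.02, fail to reject H0; the evidence is not statistically significant.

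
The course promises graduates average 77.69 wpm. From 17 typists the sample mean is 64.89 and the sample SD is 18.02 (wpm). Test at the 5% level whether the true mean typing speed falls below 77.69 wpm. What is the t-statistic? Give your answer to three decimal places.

H0: μ = 77.69; H1: μ < 77.69 (one-sample t-test, left-tailed).
t = (x̄ − μ₀)/(s/√n) = (64.89 − 77.69)/(18.02/√17) = -2.929
df = n − 1 = 16
p-value = P(T ≤ -2.929) ≈ 0.005
Since p ≈ 0.005 < α = 0.05, reject H0; the data support H1.

-2.929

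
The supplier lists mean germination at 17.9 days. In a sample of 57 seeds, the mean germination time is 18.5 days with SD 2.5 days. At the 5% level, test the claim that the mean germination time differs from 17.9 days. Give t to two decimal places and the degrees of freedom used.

t = 1.81, df = 56

H0: μ = 17.9; H1: μ ≠ 17.9 (one-sample t-test, two-sided).
t = (x̄ − μ₀)/(s/√n) = (18.5 − 17.9)/(2.5/√57) = 1.81
df = n − 1 = 56
Two-sided p-value ≈ 0.0754
Since p ≈ 0.0754 > α = 0.05, fail to reject H0; the evidence is not statistically significant.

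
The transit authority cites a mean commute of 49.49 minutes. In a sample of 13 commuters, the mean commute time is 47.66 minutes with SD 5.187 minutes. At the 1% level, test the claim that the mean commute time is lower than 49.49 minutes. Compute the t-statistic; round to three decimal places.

-1.272

H0: μ = 49.49; H1: μ < 49.49 (one-sample t-test, left-tailed).
t = (x̄ − μ₀)/(s/√n) = (47.66 − 49.49)/(5.187/√13) = -1.272
df = n − 1 = 12
p-value = P(T ≤ -1.272) ≈ 0.1137
Since p ≈ 0.1137 > α = 0.01, fail to reject H0; the evidence is not statistically significant.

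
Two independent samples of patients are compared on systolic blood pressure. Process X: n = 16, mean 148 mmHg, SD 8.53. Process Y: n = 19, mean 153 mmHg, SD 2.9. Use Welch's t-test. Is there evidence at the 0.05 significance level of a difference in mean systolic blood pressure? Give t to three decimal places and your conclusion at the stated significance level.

t = -2.238; reject H0

Let group 1 = process X, group 2 = process Y. H0: μ_1 = μ_2; H1: μ_1 ≠ μ_2 (Welch's two-sample t-test, two-sided).
t = (x̄_1 − x̄_2)/√(s_1²/n_1 + s_2²/n_2) = (148 − 153)/√(8.53²/16 + 2.9²/19) = -2.238
Welch–Satterthwaite df ≈ 17.92
Two-sided p-value ≈ 0.0381
Since p ≈ 0.0381 < α = 0.05, reject H0; the evidence is statistically significant.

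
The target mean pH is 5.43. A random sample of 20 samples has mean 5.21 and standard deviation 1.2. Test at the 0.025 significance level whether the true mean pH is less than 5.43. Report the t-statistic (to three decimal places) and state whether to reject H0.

H0: μ = 5.43; H1: μ < 5.43 (one-sample t-test, left-tailed).
t = (x̄ − μ₀)/(s/√n) = (5.21 − 5.43)/(1.2/√20) = -0.820
df = n − 1 = 19
p-value = P(T ≤ -0.820) ≈ 0.211
Since p ≈ 0.211 > α = 0.025, fail to reject H0; the data do not provide sufficient evidence against H0.

t = -0.820; fail to reject H0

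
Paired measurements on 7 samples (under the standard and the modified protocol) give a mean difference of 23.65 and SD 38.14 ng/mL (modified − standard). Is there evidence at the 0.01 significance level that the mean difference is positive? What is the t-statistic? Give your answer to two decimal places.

H0: μ_d = 0; H1: μ_d > 0 (paired t-test on the differences, right-tailed).
t = d̄/(s_d/√n) = 23.65/(38.14/√7) = 1.64
df = n − 1 = 6
p-value = P(T ≥ 1.64) ≈ 0.0760
Since p ≈ 0.0760 > α = 0.01, fail to reject H0; the data do not provide sufficient evidence against H0.

1.64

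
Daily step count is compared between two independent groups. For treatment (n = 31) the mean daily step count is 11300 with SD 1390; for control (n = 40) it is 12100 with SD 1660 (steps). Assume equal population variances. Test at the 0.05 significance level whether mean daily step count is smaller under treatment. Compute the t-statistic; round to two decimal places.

-2.16

Let group 1 = treatment, group 2 = control. H0: μ_1 = μ_2; H1: μ_1 < μ_2 (two-sample pooled-variance t-test, left-tailed).
s_p² = [(31−1)·1390² + (40−1)·1660²]/(31+40−2) = 2397560
t = (11300 − 12100)/√[2397560·(1/31 + 1/40)] = -2.16
df = n₁ + n₂ − 2 = 69
p-value = P(T ≤ -2.16) ≈ 0.0172
Since p ≈ 0.0172 < α = 0.05, reject H0; the data support H1.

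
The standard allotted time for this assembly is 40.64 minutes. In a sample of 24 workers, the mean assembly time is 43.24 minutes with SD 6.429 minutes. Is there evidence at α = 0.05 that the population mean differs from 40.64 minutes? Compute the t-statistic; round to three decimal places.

1.981

H0: μ = 40.64; H1: μ ≠ 40.64 (one-sample t-test, two-sided).
t = (x̄ − μ₀)/(s/√n) = (43.24 − 40.64)/(6.429/√24) = 1.981
df = n − 1 = 23
Two-sided p-value ≈ 0.060
Since p ≈ 0.060 > α = 0.05, fail to reject H0; the data do not provide sufficient evidence against H0.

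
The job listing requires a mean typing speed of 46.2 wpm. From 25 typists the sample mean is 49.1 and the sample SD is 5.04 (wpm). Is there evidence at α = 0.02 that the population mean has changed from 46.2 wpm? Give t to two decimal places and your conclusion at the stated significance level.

t = 2.88; reject H0

H0: μ = 46.2; H1: μ ≠ 46.2 (one-sample t-test, two-sided).
t = (x̄ − μ₀)/(s/√n) = (49.1 − 46.2)/(5.04/√25) = 2.88
df = n − 1 = 24
Two-sided p-value ≈ 0.0083
Since p ≈ 0.0083 < α = 0.02, reject H0; the evidence is statistically significant.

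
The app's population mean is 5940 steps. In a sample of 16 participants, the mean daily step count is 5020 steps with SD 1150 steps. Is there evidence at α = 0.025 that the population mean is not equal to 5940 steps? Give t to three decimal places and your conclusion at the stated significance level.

H0: μ = 5940; H1: μ ≠ 5940 (one-sample t-test, two-sided).
t = (x̄ − μ₀)/(s/√n) = (5020 − 5940)/(1150/√16) = -3.200
df = n − 1 = 15
Two-sided p-value ≈ 0.006
Since p ≈ 0.006 < α = 0.025, reject H0; the evidence is statistically significant.

t = -3.200; reject H0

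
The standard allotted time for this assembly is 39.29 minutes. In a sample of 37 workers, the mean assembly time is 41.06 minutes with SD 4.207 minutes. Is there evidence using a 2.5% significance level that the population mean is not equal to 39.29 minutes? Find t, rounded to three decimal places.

2.559

H0: μ = 39.29; H1: μ ≠ 39.29 (one-sample t-test, two-sided).
t = (x̄ − μ₀)/(s/√n) = (41.06 − 39.29)/(4.207/√37) = 2.559
df = n − 1 = 36
Two-sided p-value ≈ 0.0148
Since p ≈ 0.0148 < α = 0.025, reject H0; the data support H1.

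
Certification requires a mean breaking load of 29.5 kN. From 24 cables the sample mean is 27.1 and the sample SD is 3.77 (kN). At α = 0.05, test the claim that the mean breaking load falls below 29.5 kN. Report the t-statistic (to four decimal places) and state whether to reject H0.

t = -3.1187; reject H0

H0: μ = 29.5; H1: μ < 29.5 (one-sample t-test, left-tailed).
t = (x̄ − μ₀)/(s/√n) = (27.1 − 29.5)/(3.77/√24) = -3.1187
df = n − 1 = 23
p-value = P(T ≤ -3.1187) ≈ 0.002
Since p ≈ 0.002 < α = 0.05, reject H0; the data support H1.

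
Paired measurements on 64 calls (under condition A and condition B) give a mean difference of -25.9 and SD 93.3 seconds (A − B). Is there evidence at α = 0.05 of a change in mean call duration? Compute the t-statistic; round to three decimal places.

-2.221

H0: μ_d = 0; H1: μ_d ≠ 0 (paired t-test on the differences, two-sided).
t = d̄/(s_d/√n) = -25.9/(93.3/√64) = -2.221
df = n − 1 = 63
Two-sided p-value ≈ 0.0300
Since p ≈ 0.0300 < α = 0.05, reject H0; the data support H1.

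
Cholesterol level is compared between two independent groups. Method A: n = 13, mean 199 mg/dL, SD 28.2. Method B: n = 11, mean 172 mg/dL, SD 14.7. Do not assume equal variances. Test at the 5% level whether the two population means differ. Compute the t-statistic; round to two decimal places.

Let group 1 = method A, group 2 = method B. H0: μ_1 = μ_2; H1: μ_1 ≠ μ_2 (Welch's two-sample t-test, two-sided).
t = (x̄_1 − x̄_2)/√(s_1²/n_1 + s_2²/n_2) = (199 − 172)/√(28.2²/13 + 14.7²/11) = 3.00
Welch–Satterthwaite df ≈ 18.64
Two-sided p-value ≈ 0.0074
Since p ≈ 0.0074 < α = 0.05, reject H0; the evidence is statistically significant.

3.00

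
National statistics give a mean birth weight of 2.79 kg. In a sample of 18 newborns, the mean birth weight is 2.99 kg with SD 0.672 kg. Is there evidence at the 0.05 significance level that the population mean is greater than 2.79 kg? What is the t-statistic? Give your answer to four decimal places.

H0: μ = 2.79; H1: μ > 2.79 (one-sample t-test, right-tailed).
t = (x̄ − μ₀)/(s/√n) = (2.99 − 2.79)/(0.672/√18) = 1.2627
df = n − 1 = 17
p-value = P(T ≥ 1.2627) ≈ 0.112
Since p ≈ 0.112 > α = 0.05, fail to reject H0; the data do not provide sufficient evidence against H0.

1.2627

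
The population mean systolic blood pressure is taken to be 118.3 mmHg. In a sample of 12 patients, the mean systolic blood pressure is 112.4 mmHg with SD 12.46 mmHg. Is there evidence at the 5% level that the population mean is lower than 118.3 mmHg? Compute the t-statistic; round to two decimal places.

H0: μ = 118.3; H1: μ < 118.3 (one-sample t-test, left-tailed).
t = (x̄ − μ₀)/(s/√n) = (112.4 − 118.3)/(12.46/√12) = -1.64
df = n − 1 = 11
p-value = P(T ≤ -1.64) ≈ 0.065
Since p ≈ 0.065 > α = 0.05, fail to reject H0; the evidence is not statistically significant.

-1.64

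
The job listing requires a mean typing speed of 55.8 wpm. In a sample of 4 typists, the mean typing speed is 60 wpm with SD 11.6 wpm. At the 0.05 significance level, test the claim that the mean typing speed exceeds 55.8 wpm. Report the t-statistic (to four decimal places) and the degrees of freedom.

H0: μ = 55.8; H1: μ > 55.8 (one-sample t-test, right-tailed).
t = (x̄ − μ₀)/(s/√n) = (60 − 55.8)/(11.6/√4) = 0.7241
df = n − 1 = 3
p-value = P(T ≥ 0.7241) ≈ 0.261
Since p ≈ 0.261 > α = 0.05, fail to reject H0; the data do not provide sufficient evidence against H0.

t = 0.7241, df = 3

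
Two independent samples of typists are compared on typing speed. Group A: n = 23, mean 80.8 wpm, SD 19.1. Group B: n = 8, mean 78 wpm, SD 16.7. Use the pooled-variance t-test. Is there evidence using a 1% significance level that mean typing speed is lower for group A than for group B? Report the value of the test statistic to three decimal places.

0.368

Let group 1 = group A, group 2 = group B. H0: μ_1 = μ_2; H1: μ_1 < μ_2 (two-sample pooled-variance t-test, left-tailed).
s_p² = [(23−1)·19.1² + (8−1)·16.7²]/(23+8−2) = 344.071
t = (80.8 − 78)/√[344.071·(1/23 + 1/8)] = 0.368
df = n₁ + n₂ − 2 = 29
p-value = P(T ≤ 0.368) ≈ 0.6421
Since p ≈ 0.6421 > α = 0.01, fail to reject H0; the data do not provide sufficient evidence against H0.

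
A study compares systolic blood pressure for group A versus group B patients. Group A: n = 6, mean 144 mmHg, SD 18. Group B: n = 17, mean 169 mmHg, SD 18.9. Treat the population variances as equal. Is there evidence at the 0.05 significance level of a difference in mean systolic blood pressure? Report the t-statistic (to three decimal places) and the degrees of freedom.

t = -2.817, df = 21

Let group 1 = group A, group 2 = group B. H0: μ_1 = μ_2; H1: μ_1 ≠ μ_2 (two-sample pooled-variance t-test, two-sided).
s_p² = [(6−1)·18² + (17−1)·18.9²]/(6+17−2) = 349.303
t = (144 − 169)/√[349.303·(1/6 + 1/17)] = -2.817
df = n₁ + n₂ − 2 = 21
Two-sided p-value ≈ 0.010
Since p ≈ 0.010 < α = 0.05, reject H0; the data support H1.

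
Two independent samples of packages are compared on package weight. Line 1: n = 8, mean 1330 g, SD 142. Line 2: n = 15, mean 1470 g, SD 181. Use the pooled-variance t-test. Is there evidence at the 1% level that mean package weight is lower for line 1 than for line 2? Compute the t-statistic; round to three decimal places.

Let group 1 = line 1, group 2 = line 2. H0: μ_1 = μ_2; H1: μ_1 < μ_2 (two-sample pooled-variance t-test, left-tailed).
s_p² = [(8−1)·142² + (15−1)·181²]/(8+15−2) = 28562
t = (1330 − 1470)/√[28562·(1/8 + 1/15)] = -1.892
df = n₁ + n₂ − 2 = 21
p-value = P(T ≤ -1.892) ≈ 0.0362
Since p ≈ 0.0362 > α = 0.01, fail to reject H0; the evidence is not statistically significant.

-1.892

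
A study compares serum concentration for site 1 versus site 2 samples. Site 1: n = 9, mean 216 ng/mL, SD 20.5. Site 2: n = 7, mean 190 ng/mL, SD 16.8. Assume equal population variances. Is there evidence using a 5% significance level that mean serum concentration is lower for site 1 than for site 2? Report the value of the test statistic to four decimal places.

2.7150

Let group 1 = site 1, group 2 = site 2. H0: μ_1 = μ_2; H1: μ_1 < μ_2 (two-sample pooled-variance t-test, left-tailed).
s_p² = [(9−1)·20.5² + (7−1)·16.8²]/(9+7−2) = 361.103
t = (216 − 190)/√[361.103·(1/9 + 1/7)] = 2.7150
df = n₁ + n₂ − 2 = 14
p-value = P(T ≤ 2.7150) ≈ 0.992
Since p ≈ 0.992 > α = 0.05, fail to reject H0; the evidence is not statistically significant.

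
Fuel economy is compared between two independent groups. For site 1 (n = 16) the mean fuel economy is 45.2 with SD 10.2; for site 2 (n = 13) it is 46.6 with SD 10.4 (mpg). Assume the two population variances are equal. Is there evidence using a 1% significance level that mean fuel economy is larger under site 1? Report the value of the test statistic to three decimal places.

-0.364

Let group 1 = site 1, group 2 = site 2. H0: μ_1 = μ_2; H1: μ_1 > μ_2 (two-sample pooled-variance t-test, right-tailed).
s_p² = [(16−1)·10.2² + (13−1)·10.4²]/(16+13−2) = 105.871
t = (45.2 − 46.6)/√[105.871·(1/16 + 1/13)] = -0.364
df = n₁ + n₂ − 2 = 27
p-value = P(T ≥ -0.364) ≈ 0.641
Since p ≈ 0.641 > α = 0.01, fail to reject H0; the data do not provide sufficient evidence against H0.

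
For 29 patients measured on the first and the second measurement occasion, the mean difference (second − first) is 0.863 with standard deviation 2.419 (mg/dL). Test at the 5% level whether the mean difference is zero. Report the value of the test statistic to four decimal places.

H0: μ_d = 0; H1: μ_d ≠ 0 (paired t-test on the differences, two-sided).
t = d̄/(s_d/√n) = 0.863/(2.419/√29) = 1.9212
df = n − 1 = 28
Two-sided p-value ≈ 0.0649
Since p ≈ 0.0649 > α = 0.05, fail to reject H0; the evidence is not statistically significant.

1.9212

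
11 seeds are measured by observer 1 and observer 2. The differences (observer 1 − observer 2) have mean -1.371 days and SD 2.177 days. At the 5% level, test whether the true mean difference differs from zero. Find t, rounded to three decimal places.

H0: μ_d = 0; H1: μ_d ≠ 0 (paired t-test on the differences, two-sided).
t = d̄/(s_d/√n) = -1.371/(2.177/√11) = -2.089
df = n − 1 = 10
Two-sided p-value ≈ 0.0633
Since p ≈ 0.0633 > α = 0.05, fail to reject H0; the evidence is not statistically significant.

-2.089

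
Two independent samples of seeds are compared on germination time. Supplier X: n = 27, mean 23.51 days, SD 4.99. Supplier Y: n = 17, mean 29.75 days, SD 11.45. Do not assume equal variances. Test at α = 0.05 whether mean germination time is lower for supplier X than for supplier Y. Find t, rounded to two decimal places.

Let group 1 = supplier X, group 2 = supplier Y. H0: μ_1 = μ_2; H1: μ_1 < μ_2 (Welch's two-sample t-test, left-tailed).
t = (x̄_1 − x̄_2)/√(s_1²/n_1 + s_2²/n_2) = (23.51 − 29.75)/√(4.99²/27 + 11.45²/17) = -2.12
Welch–Satterthwaite df ≈ 19.88
p-value = P(T ≤ -2.12) ≈ 0.0232
Since p ≈ 0.0232 < α = 0.05, reject H0; the evidence is statistically significant.

-2.12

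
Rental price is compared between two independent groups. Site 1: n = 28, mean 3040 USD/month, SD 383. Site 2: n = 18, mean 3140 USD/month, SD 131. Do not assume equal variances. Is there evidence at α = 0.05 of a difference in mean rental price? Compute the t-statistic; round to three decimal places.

-1.271

Let group 1 = site 1, group 2 = site 2. H0: μ_1 = μ_2; H1: μ_1 ≠ μ_2 (Welch's two-sample t-test, two-sided).
t = (x̄_1 − x̄_2)/√(s_1²/n_1 + s_2²/n_2) = (3040 − 3140)/√(383²/28 + 131²/18) = -1.271
Welch–Satterthwaite df ≈ 35.84
Two-sided p-value ≈ 0.2120
Since p ≈ 0.2120 > α = 0.05, fail to reject H0; the evidence is not statistically significant.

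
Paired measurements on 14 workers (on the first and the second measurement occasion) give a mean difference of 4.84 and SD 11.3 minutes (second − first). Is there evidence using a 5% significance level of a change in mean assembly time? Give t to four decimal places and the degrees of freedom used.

H0: μ_d = 0; H1: μ_d ≠ 0 (paired t-test on the differences, two-sided).
t = d̄/(s_d/√n) = 4.84/(11.3/√14) = 1.6026
df = n − 1 = 13
Two-sided p-value ≈ 0.133
Since p ≈ 0.133 > α = 0.05, fail to reject H0; the data do not provide sufficient evidence against H0.

t = 1.6026, df = 13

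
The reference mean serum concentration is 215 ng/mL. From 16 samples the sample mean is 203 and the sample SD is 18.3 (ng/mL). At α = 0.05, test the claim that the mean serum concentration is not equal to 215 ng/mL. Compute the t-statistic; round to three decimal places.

-2.623

H0: μ = 215; H1: μ ≠ 215 (one-sample t-test, two-sided).
t = (x̄ − μ₀)/(s/√n) = (203 − 215)/(18.3/√16) = -2.623
df = n − 1 = 15
Two-sided p-value ≈ 0.019
Since p ≈ 0.019 < α = 0.05, reject H0; the data support H1.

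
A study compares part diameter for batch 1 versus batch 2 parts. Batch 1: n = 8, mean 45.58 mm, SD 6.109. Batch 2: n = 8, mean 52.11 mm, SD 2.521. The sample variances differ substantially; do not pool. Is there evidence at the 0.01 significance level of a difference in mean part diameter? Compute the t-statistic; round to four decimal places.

-2.7947

Let group 1 = batch 1, group 2 = batch 2. H0: μ_1 = μ_2; H1: μ_1 ≠ μ_2 (Welch's two-sample t-test, two-sided).
t = (x̄_1 − x̄_2)/√(s_1²/n_1 + s_2²/n_2) = (45.58 − 52.11)/√(6.109²/8 + 2.521²/8) = -2.7947
Welch–Satterthwaite df ≈ 9.32
Two-sided p-value ≈ 0.020
Since p ≈ 0.020 > α = 0.01, fail to reject H0; the evidence is not statistically significant.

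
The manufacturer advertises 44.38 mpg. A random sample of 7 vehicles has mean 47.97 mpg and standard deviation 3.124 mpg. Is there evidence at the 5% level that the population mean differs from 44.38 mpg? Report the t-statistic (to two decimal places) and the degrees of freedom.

t = 3.04, df = 6

H0: μ = 44.38; H1: μ ≠ 44.38 (one-sample t-test, two-sided).
t = (x̄ − μ₀)/(s/√n) = (47.97 − 44.38)/(3.124/√7) = 3.04
df = n − 1 = 6
Two-sided p-value ≈ 0.023
Since p ≈ 0.023 < α = 0.05, reject H0; the data support H1.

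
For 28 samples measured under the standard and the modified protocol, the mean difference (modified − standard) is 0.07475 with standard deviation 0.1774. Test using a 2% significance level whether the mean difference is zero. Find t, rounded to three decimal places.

H0: μ_d = 0; H1: μ_d ≠ 0 (paired t-test on the differences, two-sided).
t = d̄/(s_d/√n) = 0.07475/(0.1774/√28) = 2.230
df = n − 1 = 27
Two-sided p-value ≈ 0.034
Since p ≈ 0.034 > α = 0.02, fail to reject H0; the data do not provide sufficient evidence against H0.

2.230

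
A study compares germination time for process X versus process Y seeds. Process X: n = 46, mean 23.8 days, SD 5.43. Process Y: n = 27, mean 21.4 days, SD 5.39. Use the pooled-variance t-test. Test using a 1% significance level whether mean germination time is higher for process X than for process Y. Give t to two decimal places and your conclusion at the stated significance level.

Let group 1 = process X, group 2 = process Y. H0: μ_1 = μ_2; H1: μ_1 > μ_2 (two-sample pooled-variance t-test, right-tailed).
s_p² = [(46−1)·5.43² + (27−1)·5.39²]/(46+27−2) = 29.3264
t = (23.8 − 21.4)/√[29.3264·(1/46 + 1/27)] = 1.83
df = n₁ + n₂ − 2 = 71
p-value = P(T ≥ 1.83) ≈ 0.036
Since p ≈ 0.036 > α = 0.01, fail to reject H0; the data do not provide sufficient evidence against H0.

t = 1.83; fail to reject H0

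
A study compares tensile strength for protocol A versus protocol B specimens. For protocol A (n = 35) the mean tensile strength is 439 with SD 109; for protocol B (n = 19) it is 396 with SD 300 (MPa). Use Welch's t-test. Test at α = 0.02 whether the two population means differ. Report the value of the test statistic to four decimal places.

0.6035

Let group 1 = protocol A, group 2 = protocol B. H0: μ_1 = μ_2; H1: μ_1 ≠ μ_2 (Welch's two-sample t-test, two-sided).
t = (x̄_1 − x̄_2)/√(s_1²/n_1 + s_2²/n_2) = (439 − 396)/√(109²/35 + 300²/19) = 0.6035
Welch–Satterthwaite df ≈ 20.62
Two-sided p-value ≈ 0.5527
Since p ≈ 0.5527 > α = 0.02, fail to reject H0; the data do not provide sufficient evidence against H0.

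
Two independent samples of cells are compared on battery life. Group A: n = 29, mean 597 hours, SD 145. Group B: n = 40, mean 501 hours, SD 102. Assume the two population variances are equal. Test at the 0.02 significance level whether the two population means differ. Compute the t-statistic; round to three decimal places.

Let group 1 = group A, group 2 = group B. H0: μ_1 = μ_2; H1: μ_1 ≠ μ_2 (two-sample pooled-variance t-test, two-sided).
s_p² = [(29−1)·145² + (40−1)·102²]/(29+40−2) = 14842.6
t = (597 − 501)/√[14842.6·(1/29 + 1/40)] = 3.231
df = n₁ + n₂ − 2 = 67
Two-sided p-value ≈ 0.002
Since p ≈ 0.002 < α = 0.02, reject H0; the data support H1.

3.231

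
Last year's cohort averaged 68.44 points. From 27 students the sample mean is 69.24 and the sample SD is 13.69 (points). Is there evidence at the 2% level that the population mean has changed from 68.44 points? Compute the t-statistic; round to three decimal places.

H0: μ = 68.44; H1: μ ≠ 68.44 (one-sample t-test, two-sided).
t = (x̄ − μ₀)/(s/√n) = (69.24 − 68.44)/(13.69/√27) = 0.304
df = n − 1 = 26
Two-sided p-value ≈ 0.764
Since p ≈ 0.764 > α = 0.02, fail to reject H0; the data do not provide sufficient evidence against H0.

0.304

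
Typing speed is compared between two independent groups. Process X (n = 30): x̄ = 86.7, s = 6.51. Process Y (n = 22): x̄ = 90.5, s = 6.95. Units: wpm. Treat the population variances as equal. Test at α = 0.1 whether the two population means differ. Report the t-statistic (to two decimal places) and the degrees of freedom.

t = -2.02, df = 50

Let group 1 = process X, group 2 = process Y. H0: μ_1 = μ_2; H1: μ_1 ≠ μ_2 (two-sample pooled-variance t-test, two-sided).
s_p² = [(30−1)·6.51² + (22−1)·6.95²]/(30+22−2) = 44.8675
t = (86.7 − 90.5)/√[44.8675·(1/30 + 1/22)] = -2.02
df = n₁ + n₂ − 2 = 50
Two-sided p-value ≈ 0.0486
Since p ≈ 0.0486 < α = 0.1, reject H0; the data support H1.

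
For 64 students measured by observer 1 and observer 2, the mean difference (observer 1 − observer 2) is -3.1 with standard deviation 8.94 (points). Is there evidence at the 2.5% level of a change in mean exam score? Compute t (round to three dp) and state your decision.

t = -2.774; reject H0

H0: μ_d = 0; H1: μ_d ≠ 0 (paired t-test on the differences, two-sided).
t = d̄/(s_d/√n) = -3.1/(8.94/√64) = -2.774
df = n − 1 = 63
Two-sided p-value ≈ 0.0073
Since p ≈ 0.0073 < α = 0.025, reject H0; the data support H1.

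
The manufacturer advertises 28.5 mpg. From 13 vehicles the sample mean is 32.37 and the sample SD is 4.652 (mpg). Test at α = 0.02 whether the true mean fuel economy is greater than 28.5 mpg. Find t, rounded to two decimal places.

H0: μ = 28.5; H1: μ > 28.5 (one-sample t-test, right-tailed).
t = (x̄ − μ₀)/(s/√n) = (32.37 − 28.5)/(4.652/√13) = 3.00
df = n − 1 = 12
p-value = P(T ≥ 3.00) ≈ 0.0055
Since p ≈ 0.0055 < α = 0.02, reject H0; the data support H1.

3.00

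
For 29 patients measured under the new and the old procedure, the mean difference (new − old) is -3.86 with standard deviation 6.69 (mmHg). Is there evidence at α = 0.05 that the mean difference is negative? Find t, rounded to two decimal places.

H0: μ_d = 0; H1: μ_d < 0 (paired t-test on the differences, left-tailed).
t = d̄/(s_d/√n) = -3.86/(6.69/√29) = -3.11
df = n − 1 = 28
p-value = P(T ≤ -3.11) ≈ 0.002
Since p ≈ 0.002 < α = 0.05, reject H0; the evidence is statistically significant.

-3.11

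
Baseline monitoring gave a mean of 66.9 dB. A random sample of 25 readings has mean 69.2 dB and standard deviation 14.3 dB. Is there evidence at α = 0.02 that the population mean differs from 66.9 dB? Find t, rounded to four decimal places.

H0: μ = 66.9; H1: μ ≠ 66.9 (one-sample t-test, two-sided).
t = (x̄ − μ₀)/(s/√n) = (69.2 − 66.9)/(14.3/√25) = 0.8042
df = n − 1 = 24
Two-sided p-value ≈ 0.429
Since p ≈ 0.429 > α = 0.02, fail to reject H0; the evidence is not statistically significant.

0.8042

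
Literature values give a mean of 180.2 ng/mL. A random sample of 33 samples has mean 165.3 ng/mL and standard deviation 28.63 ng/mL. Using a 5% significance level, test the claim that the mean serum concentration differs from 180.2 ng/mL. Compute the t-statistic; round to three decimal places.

-2.990

H0: μ = 180.2; H1: μ ≠ 180.2 (one-sample t-test, two-sided).
t = (x̄ − μ₀)/(s/√n) = (165.3 − 180.2)/(28.63/√33) = -2.990
df = n − 1 = 32
Two-sided p-value ≈ 0.0053
Since p ≈ 0.0053 < α = 0.05, reject H0; the data support H1.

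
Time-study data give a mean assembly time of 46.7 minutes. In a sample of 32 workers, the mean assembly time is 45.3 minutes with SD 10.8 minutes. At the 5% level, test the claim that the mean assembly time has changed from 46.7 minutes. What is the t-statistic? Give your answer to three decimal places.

H0: μ = 46.7; H1: μ ≠ 46.7 (one-sample t-test, two-sided).
t = (x̄ − μ₀)/(s/√n) = (45.3 − 46.7)/(10.8/√32) = -0.733
df = n − 1 = 31
Two-sided p-value ≈ 0.4689
Since p ≈ 0.4689 > α = 0.05, fail to reject H0; the evidence is not statistically significant.

-0.733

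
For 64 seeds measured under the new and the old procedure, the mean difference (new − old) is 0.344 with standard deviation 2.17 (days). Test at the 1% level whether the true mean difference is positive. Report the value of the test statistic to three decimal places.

1.268

H0: μ_d = 0; H1: μ_d > 0 (paired t-test on the differences, right-tailed).
t = d̄/(s_d/√n) = 0.344/(2.17/√64) = 1.268
df = n − 1 = 63
p-value = P(T ≥ 1.268) ≈ 0.105
Since p ≈ 0.105 > α = 0.01, fail to reject H0; the data do not provide sufficient evidence against H0.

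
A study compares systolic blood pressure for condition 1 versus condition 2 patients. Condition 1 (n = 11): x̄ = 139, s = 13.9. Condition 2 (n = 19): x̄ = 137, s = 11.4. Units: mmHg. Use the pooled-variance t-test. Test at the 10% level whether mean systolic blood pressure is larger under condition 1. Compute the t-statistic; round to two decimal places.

0.43

Let group 1 = condition 1, group 2 = condition 2. H0: μ_1 = μ_2; H1: μ_1 > μ_2 (two-sample pooled-variance t-test, right-tailed).
s_p² = [(11−1)·13.9² + (19−1)·11.4²]/(11+19−2) = 152.549
t = (139 − 137)/√[152.549·(1/11 + 1/19)] = 0.43
df = n₁ + n₂ − 2 = 28
p-value = P(T ≥ 0.43) ≈ 0.3362
Since p ≈ 0.3362 > α = 0.1, fail to reject H0; the data do not provide sufficient evidence against H0.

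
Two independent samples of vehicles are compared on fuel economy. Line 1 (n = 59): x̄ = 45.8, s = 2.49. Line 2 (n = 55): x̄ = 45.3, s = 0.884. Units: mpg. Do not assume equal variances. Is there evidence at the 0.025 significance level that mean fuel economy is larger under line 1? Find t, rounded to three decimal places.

Let group 1 = line 1, group 2 = line 2. H0: μ_1 = μ_2; H1: μ_1 > μ_2 (Welch's two-sample t-test, right-tailed).
t = (x̄_1 − x̄_2)/√(s_1²/n_1 + s_2²/n_2) = (45.8 − 45.3)/√(2.49²/59 + 0.884²/55) = 1.448
Welch–Satterthwaite df ≈ 73.30
p-value = P(T ≥ 1.448) ≈ 0.076
Since p ≈ 0.076 > α = 0.025, fail to reject H0; the evidence is not statistically significant.

1.448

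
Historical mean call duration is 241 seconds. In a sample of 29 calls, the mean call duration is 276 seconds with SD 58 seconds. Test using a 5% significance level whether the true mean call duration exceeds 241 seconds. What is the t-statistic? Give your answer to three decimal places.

H0: μ = 241; H1: μ > 241 (one-sample t-test, right-tailed).
t = (x̄ − μ₀)/(s/√n) = (276 − 241)/(58/√29) = 3.250
df = n − 1 = 28
p-value = P(T ≥ 3.250) ≈ 0.002
Since p ≈ 0.002 < α = 0.05, reject H0; the evidence is statistically significant.

3.250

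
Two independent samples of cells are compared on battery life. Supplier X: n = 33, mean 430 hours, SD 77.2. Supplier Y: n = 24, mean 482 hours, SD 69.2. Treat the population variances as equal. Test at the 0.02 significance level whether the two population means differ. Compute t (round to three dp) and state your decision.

Let group 1 = supplier X, group 2 = supplier Y. H0: μ_1 = μ_2; H1: μ_1 ≠ μ_2 (two-sample pooled-variance t-test, two-sided).
s_p² = [(33−1)·77.2² + (24−1)·69.2²]/(33+24−2) = 5470.07
t = (430 − 482)/√[5470.07·(1/33 + 1/24)] = -2.621
df = n₁ + n₂ − 2 = 55
Two-sided p-value ≈ 0.011
Since p ≈ 0.011 < α = 0.02, reject H0; the evidence is statistically significant.

t = -2.621; reject H0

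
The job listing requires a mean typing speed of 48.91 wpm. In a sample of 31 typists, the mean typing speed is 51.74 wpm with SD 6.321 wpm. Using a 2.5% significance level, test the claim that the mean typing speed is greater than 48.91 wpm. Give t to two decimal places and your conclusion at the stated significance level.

t = 2.49; reject H0

H0: μ = 48.91; H1: μ > 48.91 (one-sample t-test, right-tailed).
t = (x̄ − μ₀)/(s/√n) = (51.74 − 48.91)/(6.321/√31) = 2.49
df = n − 1 = 30
p-value = P(T ≥ 2.49) ≈ 0.0092
Since p ≈ 0.0092 < α = 0.025, reject H0; the data support H1.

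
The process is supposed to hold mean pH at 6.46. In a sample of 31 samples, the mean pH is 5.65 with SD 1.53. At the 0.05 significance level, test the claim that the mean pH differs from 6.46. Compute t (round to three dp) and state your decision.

t = -2.948; reject H0

H0: μ = 6.46; H1: μ ≠ 6.46 (one-sample t-test, two-sided).
t = (x̄ − μ₀)/(s/√n) = (5.65 − 6.46)/(1.53/√31) = -2.948
df = n − 1 = 30
Two-sided p-value ≈ 0.006
Since p ≈ 0.006 < α = 0.05, reject H0; the data support H1.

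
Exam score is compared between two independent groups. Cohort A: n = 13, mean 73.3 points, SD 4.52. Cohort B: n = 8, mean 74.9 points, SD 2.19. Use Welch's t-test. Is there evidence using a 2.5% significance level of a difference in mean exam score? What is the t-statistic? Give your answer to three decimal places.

Let group 1 = cohort A, group 2 = cohort B. H0: μ_1 = μ_2; H1: μ_1 ≠ μ_2 (Welch's two-sample t-test, two-sided).
t = (x̄_1 − x̄_2)/√(s_1²/n_1 + s_2²/n_2) = (73.3 − 74.9)/√(4.52²/13 + 2.19²/8) = -1.086
Welch–Satterthwaite df ≈ 18.33
Two-sided p-value ≈ 0.2916
Since p ≈ 0.2916 > α = 0.025, fail to reject H0; the evidence is not statistically significant.

-1.086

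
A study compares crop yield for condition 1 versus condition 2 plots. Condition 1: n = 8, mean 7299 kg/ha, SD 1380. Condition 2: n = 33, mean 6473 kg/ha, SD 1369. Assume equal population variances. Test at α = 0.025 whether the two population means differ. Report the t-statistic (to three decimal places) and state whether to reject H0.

Let group 1 = condition 1, group 2 = condition 2. H0: μ_1 = μ_2; H1: μ_1 ≠ μ_2 (two-sample pooled-variance t-test, two-sided).
s_p² = [(8−1)·1380² + (33−1)·1369²]/(8+33−2) = 1879590
t = (7299 − 6473)/√[1879590·(1/8 + 1/33)] = 1.529
df = n₁ + n₂ − 2 = 39
Two-sided p-value ≈ 0.1344
Since p ≈ 0.1344 > α = 0.025, fail to reject H0; the evidence is not statistically significant.

t = 1.529; fail to reject H0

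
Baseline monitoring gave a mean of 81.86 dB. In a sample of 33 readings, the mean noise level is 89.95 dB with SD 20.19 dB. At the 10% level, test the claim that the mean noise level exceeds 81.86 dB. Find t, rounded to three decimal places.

2.302

H0: μ = 81.86; H1: μ > 81.86 (one-sample t-test, right-tailed).
t = (x̄ − μ₀)/(s/√n) = (89.95 − 81.86)/(20.19/√33) = 2.302
df = n − 1 = 32
p-value = P(T ≥ 2.302) ≈ 0.014
Since p ≈ 0.014 < α = 0.1, reject H0; the evidence is statistically significant.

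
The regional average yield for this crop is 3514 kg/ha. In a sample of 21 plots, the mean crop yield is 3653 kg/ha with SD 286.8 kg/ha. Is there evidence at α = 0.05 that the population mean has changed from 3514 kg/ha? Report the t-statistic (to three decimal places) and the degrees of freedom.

H0: μ = 3514; H1: μ ≠ 3514 (one-sample t-test, two-sided).
t = (x̄ − μ₀)/(s/√n) = (3653 − 3514)/(286.8/√21) = 2.221
df = n − 1 = 20
Two-sided p-value ≈ 0.038
Since p ≈ 0.038 < α = 0.05, reject H0; the evidence is statistically significant.

t = 2.221, df = 20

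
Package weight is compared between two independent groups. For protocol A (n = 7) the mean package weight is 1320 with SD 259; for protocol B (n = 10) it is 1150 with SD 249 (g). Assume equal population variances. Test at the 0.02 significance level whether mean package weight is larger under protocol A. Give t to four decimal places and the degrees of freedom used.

t = 1.3632, df = 15

Let group 1 = protocol A, group 2 = protocol B. H0: μ_1 = μ_2; H1: μ_1 > μ_2 (two-sample pooled-variance t-test, right-tailed).
s_p² = [(7−1)·259² + (10−1)·249²]/(7+10−2) = 64033
t = (1320 − 1150)/√[64033·(1/7 + 1/10)] = 1.3632
df = n₁ + n₂ − 2 = 15
p-value = P(T ≥ 1.3632) ≈ 0.096
Since p ≈ 0.096 > α = 0.02, fail to reject H0; the evidence is not statistically significant.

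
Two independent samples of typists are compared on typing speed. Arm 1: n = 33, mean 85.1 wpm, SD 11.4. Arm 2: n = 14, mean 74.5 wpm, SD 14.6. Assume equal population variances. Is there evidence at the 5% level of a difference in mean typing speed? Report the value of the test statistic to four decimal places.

Let group 1 = arm 1, group 2 = arm 2. H0: μ_1 = μ_2; H1: μ_1 ≠ μ_2 (two-sample pooled-variance t-test, two-sided).
s_p² = [(33−1)·11.4² + (14−1)·14.6²]/(33+14−2) = 153.996
t = (85.1 − 74.5)/√[153.996·(1/33 + 1/14)] = 2.6781
df = n₁ + n₂ − 2 = 45
Two-sided p-value ≈ 0.010
Since p ≈ 0.010 < α = 0.05, reject H0; the data support H1.

2.6781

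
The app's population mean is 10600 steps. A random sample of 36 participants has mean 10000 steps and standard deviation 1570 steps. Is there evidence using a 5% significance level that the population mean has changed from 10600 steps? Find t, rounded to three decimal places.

-2.293

H0: μ = 10600; H1: μ ≠ 10600 (one-sample t-test, two-sided).
t = (x̄ − μ₀)/(s/√n) = (10000 − 10600)/(1570/√36) = -2.293
df = n − 1 = 35
Two-sided p-value ≈ 0.0280
Since p ≈ 0.0280 < α = 0.05, reject H0; the evidence is statistically significant.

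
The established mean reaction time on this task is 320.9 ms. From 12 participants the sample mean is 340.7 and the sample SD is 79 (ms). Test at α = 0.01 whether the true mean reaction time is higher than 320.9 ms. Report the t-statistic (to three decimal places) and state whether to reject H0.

H0: μ = 320.9; H1: μ > 320.9 (one-sample t-test, right-tailed).
t = (x̄ − μ₀)/(s/√n) = (340.7 − 320.9)/(79/√12) = 0.868
df = n − 1 = 11
p-value = P(T ≥ 0.868) ≈ 0.202
Since p ≈ 0.202 > α = 0.01, fail to reject H0; the evidence is not statistically significant.

t = 0.868; fail to reject H0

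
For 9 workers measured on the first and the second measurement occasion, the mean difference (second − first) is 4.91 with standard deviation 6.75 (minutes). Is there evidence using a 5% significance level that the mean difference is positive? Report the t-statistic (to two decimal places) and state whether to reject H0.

H0: μ_d = 0; H1: μ_d > 0 (paired t-test on the differences, right-tailed).
t = d̄/(s_d/√n) = 4.91/(6.75/√9) = 2.18
df = n − 1 = 8
p-value = P(T ≥ 2.18) ≈ 0.030
Since p ≈ 0.030 < α = 0.05, reject H0; the evidence is statistically significant.

t = 2.18; reject H0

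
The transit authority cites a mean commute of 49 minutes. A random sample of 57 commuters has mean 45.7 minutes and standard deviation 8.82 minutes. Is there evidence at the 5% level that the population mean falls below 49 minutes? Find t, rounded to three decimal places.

H0: μ = 49; H1: μ < 49 (one-sample t-test, left-tailed).
t = (x̄ − μ₀)/(s/√n) = (45.7 − 49)/(8.82/√57) = -2.825
df = n − 1 = 56
p-value = P(T ≤ -2.825) ≈ 0.003
Since p ≈ 0.003 < α = 0.05, reject H0; the evidence is statistically significant.

-2.825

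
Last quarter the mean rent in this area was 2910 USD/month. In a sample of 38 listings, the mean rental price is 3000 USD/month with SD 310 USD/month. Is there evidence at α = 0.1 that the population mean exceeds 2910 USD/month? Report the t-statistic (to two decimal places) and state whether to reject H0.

H0: μ = 2910; H1: μ > 2910 (one-sample t-test, right-tailed).
t = (x̄ − μ₀)/(s/√n) = (3000 − 2910)/(310/√38) = 1.79
df = n − 1 = 37
p-value = P(T ≥ 1.79) ≈ 0.0408
Since p ≈ 0.0408 < α = 0.1, reject H0; the evidence is statistically significant.

t = 1.79; reject H0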